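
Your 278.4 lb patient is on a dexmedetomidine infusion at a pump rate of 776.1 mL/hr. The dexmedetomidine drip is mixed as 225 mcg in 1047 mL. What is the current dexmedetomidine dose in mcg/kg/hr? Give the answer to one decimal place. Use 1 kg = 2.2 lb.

1.3 mcg/kg/hr

Weight = 278.4 lb ÷ 2.2 lb/kg = 126.5455 kg
Concentration = 225 mcg ÷ 1047 mL = 0.2148997 mcg/mL
Drug rate = 776.1 mL/hr × 0.2148997 mcg/mL = 166.7837 mcg/hr
166.7837 mcg/hr ÷ 126.5455 kg = 1.317974 mcg/kg/hr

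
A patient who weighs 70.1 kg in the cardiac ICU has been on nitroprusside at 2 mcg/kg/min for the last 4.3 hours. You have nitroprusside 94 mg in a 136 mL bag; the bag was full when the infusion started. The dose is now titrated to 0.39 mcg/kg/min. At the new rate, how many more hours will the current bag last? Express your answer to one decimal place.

Initial rate:
Dose = 2 mcg/kg/min × 70.1 kg = 140.2 mcg/min
140.2 mcg/min × 60 min/hr = 8412 mcg/hr
Concentration = 94 mg ÷ 136 mL = 0.6911765 mg/mL = 691.1765 mcg/mL
Rate = 8412 mcg/hr ÷ 691.1765 mcg/mL = 12.17055 mL/hr
Volume infused so far = 12.17055 mL/hr × 4.3 hr = 52.33338 mL
Volume remaining = 136 − 52.33338 = 83.66662 mL
New rate:
Dose = 0.39 mcg/kg/min × 70.1 kg = 27.339 mcg/min
27.339 mcg/min × 60 min/hr = 1640.34 mcg/hr
Rate = 1640.34 mcg/hr ÷ 691.1765 mcg/mL = 2.373258 mL/hr
Time remaining = 83.66662 mL ÷ 2.373258 mL/hr = 35.25391 hr

35.3 hours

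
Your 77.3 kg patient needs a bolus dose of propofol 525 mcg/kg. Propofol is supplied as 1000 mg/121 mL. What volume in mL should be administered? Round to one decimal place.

Dose = 525 mcg/kg × 77.3 kg = 40582.5 mcg
Concentration = 1000 mg ÷ 121 mL = 8.264463 mg/mL = 8264.463 mcg/mL
Volume = 40582.5 mcg ÷ 8264.463 mcg/mL = 4.910483 mL

4.9 mL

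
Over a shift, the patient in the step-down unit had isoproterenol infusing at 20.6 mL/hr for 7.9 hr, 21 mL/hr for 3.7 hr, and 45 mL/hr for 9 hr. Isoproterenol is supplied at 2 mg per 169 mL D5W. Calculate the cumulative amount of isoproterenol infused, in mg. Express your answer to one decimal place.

Concentration = 2 mg ÷ 169 mL = 0.01183432 mg/mL
Stage 1: 20.6 mL/hr × 7.9 hr = 162.74 mL → 162.74 mL × 0.01183432 mg/mL = 1.925917 mg
Stage 2: 21 mL/hr × 3.7 hr = 77.7 mL → 77.7 mL × 0.01183432 mg/mL = 0.9195266 mg
Stage 3: 45 mL/hr × 9 hr = 405 mL → 405 mL × 0.01183432 mg/mL = 4.792899 mg
Total = 1.925917 + 0.9195266 + 4.792899 = 7.638343 mg

7.6 mg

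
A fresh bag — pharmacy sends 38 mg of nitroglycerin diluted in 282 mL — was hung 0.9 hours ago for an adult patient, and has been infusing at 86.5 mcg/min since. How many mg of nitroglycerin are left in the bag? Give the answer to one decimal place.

86.5 mcg/min × 60 min/hr = 5190 mcg/hr
Concentration = 38 mg ÷ 282 mL = 0.1347518 mg/mL = 134.7518 mcg/mL
Rate = 5190 mcg/hr ÷ 134.7518 mcg/mL = 38.51526 mL/hr
Volume infused = 38.51526 mL/hr × 0.9 hr = 34.66374 mL
Volume remaining = 282 − 34.66374 = 247.3363 mL
Drug remaining = 247.3363 mL × 134.7518 mcg/mL = 33329 mcg = 33.329 mg

33.3 mg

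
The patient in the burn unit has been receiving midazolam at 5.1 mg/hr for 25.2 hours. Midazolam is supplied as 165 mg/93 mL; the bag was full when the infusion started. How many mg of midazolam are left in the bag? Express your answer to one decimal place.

36.5 mg

Concentration = 165 mg ÷ 93 mL = 1.774194 mg/mL
Rate = 5.1 mg/hr ÷ 1.774194 mg/mL = 2.874545 mL/hr
Volume infused = 2.874545 mL/hr × 25.2 hr = 72.43855 mL
Volume remaining = 93 − 72.43855 = 20.56145 mL
Drug remaining = 20.56145 mL × 1.774194 mg/mL = 36.48 mg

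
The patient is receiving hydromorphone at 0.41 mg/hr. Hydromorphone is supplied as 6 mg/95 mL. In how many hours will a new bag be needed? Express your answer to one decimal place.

Concentration = 6 mg ÷ 95 mL = 0.06315789 mg/mL
Rate = 0.41 mg/hr ÷ 0.06315789 mg/mL = 6.491667 mL/hr
Duration = 95 mL ÷ 6.491667 mL/hr = 14.63415 hr

14.6 hours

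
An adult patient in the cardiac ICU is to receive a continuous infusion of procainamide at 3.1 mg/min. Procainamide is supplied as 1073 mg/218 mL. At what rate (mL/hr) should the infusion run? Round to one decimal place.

37.8 mL/hr

3.1 mg/min × 60 min/hr = 186 mg/hr
Concentration = 1073 mg ÷ 218 mL = 4.922018 mg/mL
Rate = 186 mg/hr ÷ 4.922018 mg/mL = 37.78938 mL/hr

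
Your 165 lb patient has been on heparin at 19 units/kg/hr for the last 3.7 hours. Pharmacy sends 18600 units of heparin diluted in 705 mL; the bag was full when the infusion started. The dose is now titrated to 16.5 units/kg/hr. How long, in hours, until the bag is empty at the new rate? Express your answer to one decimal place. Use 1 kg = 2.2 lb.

10.8 hours

Initial rate:
Weight = 165 lb ÷ 2.2 lb/kg = 75 kg
Dose = 19 units/kg/hr × 75 kg = 1425 units/hr
Concentration = 18600 units ÷ 705 mL = 26.38298 units/mL
Rate = 1425 units/hr ÷ 26.38298 units/mL = 54.0121 mL/hr
Volume infused so far = 54.0121 mL/hr × 3.7 hr = 199.8448 mL
Volume remaining = 705 − 199.8448 = 505.1552 mL
New rate:
Dose = 16.5 units/kg/hr × 75 kg = 1237.5 units/hr
Rate = 1237.5 units/hr ÷ 26.38298 units/mL = 46.90524 mL/hr
Time remaining = 505.1552 mL ÷ 46.90524 mL/hr = 10.7697 hr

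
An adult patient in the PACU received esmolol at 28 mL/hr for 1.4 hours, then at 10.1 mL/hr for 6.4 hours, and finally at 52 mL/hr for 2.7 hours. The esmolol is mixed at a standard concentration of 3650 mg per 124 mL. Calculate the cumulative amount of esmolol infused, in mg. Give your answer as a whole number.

7189 mg

Concentration = 3650 mg ÷ 124 mL = 29.43548 mg/mL
Stage 1: 28 mL/hr × 1.4 hr = 39.2 mL → 39.2 mL × 29.43548 mg/mL = 1153.871 mg
Stage 2: 10.1 mL/hr × 6.4 hr = 64.64 mL → 64.64 mL × 29.43548 mg/mL = 1902.71 mg
Stage 3: 52 mL/hr × 2.7 hr = 140.4 mL → 140.4 mL × 29.43548 mg/mL = 4132.742 mg
Total = 1153.871 + 1902.71 + 4132.742 = 7189.323 mg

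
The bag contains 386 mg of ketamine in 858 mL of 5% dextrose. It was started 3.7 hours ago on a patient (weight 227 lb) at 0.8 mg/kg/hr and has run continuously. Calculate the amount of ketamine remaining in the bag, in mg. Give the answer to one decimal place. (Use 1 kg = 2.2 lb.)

Weight = 227 lb ÷ 2.2 lb/kg = 103.1818 kg
Dose = 0.8 mg/kg/hr × 103.1818 kg = 82.54545 mg/hr
Concentration = 386 mg ÷ 858 mL = 0.4498834 mg/mL
Rate = 82.54545 mg/hr ÷ 0.4498834 mg/mL = 183.4819 mL/hr
Volume infused = 183.4819 mL/hr × 3.7 hr = 678.8829 mL
Volume remaining = 858 − 678.8829 = 179.1171 mL
Drug remaining = 179.1171 mL × 0.4498834 mg/mL = 80.58182 mg

80.6 mg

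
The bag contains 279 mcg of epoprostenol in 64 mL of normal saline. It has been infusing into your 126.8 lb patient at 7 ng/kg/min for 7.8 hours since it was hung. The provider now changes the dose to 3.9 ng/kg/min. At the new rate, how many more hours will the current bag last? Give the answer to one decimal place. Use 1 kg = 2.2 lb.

6.7 hours

Initial rate:
Weight = 126.8 lb ÷ 2.2 lb/kg = 57.63636 kg
Dose = 7 ng/kg/min × 57.63636 kg = 403.4545 ng/min
403.4545 ng/min × 60 min/hr = 24207.27 ng/hr
Concentration = 279 mcg ÷ 64 mL = 4.359375 mcg/mL = 4359.375 ng/mL
Rate = 24207.27 ng/hr ÷ 4359.375 ng/mL = 5.552923 mL/hr
Volume infused so far = 5.552923 mL/hr × 7.8 hr = 43.3128 mL
Volume remaining = 64 − 43.3128 = 20.6872 mL
New rate:
Dose = 3.9 ng/kg/min × 57.63636 kg = 224.7818 ng/min
224.7818 ng/min × 60 min/hr = 13486.91 ng/hr
Rate = 13486.91 ng/hr ÷ 4359.375 ng/mL = 3.093771 mL/hr
Time remaining = 20.6872 mL ÷ 3.093771 mL/hr = 6.686727 hr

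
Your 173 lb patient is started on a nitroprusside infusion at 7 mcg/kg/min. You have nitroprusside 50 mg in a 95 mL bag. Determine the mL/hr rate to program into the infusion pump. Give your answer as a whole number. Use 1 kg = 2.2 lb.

63 mL/hr

Weight = 173 lb ÷ 2.2 lb/kg = 78.63636 kg
Dose = 7 mcg/kg/min × 78.63636 kg = 550.4545 mcg/min
550.4545 mcg/min × 60 min/hr = 33027.27 mcg/hr
Concentration = 50 mg ÷ 95 mL = 0.5263158 mg/mL = 526.3158 mcg/mL
Rate = 33027.27 mcg/hr ÷ 526.3158 mcg/mL = 62.75182 mL/hr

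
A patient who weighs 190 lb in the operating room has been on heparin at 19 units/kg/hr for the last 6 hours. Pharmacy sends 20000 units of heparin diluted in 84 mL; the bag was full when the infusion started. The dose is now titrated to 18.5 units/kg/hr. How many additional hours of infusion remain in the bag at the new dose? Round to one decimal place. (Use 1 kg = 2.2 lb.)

Initial rate:
Weight = 190 lb ÷ 2.2 lb/kg = 86.36364 kg
Dose = 19 units/kg/hr × 86.36364 kg = 1640.909 units/hr
Concentration = 20000 units ÷ 84 mL = 238.0952 units/mL
Rate = 1640.909 units/hr ÷ 238.0952 units/mL = 6.891818 mL/hr
Volume infused so far = 6.891818 mL/hr × 6 hr = 41.35091 mL
Volume remaining = 84 − 41.35091 = 42.64909 mL
New rate:
Dose = 18.5 units/kg/hr × 86.36364 kg = 1597.727 units/hr
Rate = 1597.727 units/hr ÷ 238.0952 units/mL = 6.710455 mL/hr
Time remaining = 42.64909 mL ÷ 6.710455 mL/hr = 6.355619 hr

6.4 hours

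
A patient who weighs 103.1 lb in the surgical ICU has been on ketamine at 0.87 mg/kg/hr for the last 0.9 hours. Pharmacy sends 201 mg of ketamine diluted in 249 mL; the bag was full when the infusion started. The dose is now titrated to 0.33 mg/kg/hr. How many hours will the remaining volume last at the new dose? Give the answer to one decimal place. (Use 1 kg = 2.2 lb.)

10.6 hours

Initial rate:
Weight = 103.1 lb ÷ 2.2 lb/kg = 46.86364 kg
Dose = 0.87 mg/kg/hr × 46.86364 kg = 40.77136 mg/hr
Concentration = 201 mg ÷ 249 mL = 0.8072289 mg/mL
Rate = 40.77136 mg/hr ÷ 0.8072289 mg/mL = 50.50781 mL/hr
Volume infused so far = 50.50781 mL/hr × 0.9 hr = 45.45703 mL
Volume remaining = 249 − 45.45703 = 203.543 mL
New rate:
Dose = 0.33 mg/kg/hr × 46.86364 kg = 15.465 mg/hr
Rate = 15.465 mg/hr ÷ 0.8072289 mg/mL = 19.15813 mL/hr
Time remaining = 203.543 mL ÷ 19.15813 mL/hr = 10.62436 hr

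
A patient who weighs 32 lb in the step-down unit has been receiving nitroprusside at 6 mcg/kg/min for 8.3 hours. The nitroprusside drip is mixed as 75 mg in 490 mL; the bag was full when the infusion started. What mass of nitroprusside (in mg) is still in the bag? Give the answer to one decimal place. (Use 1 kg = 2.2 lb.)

31.5 mg

Weight = 32 lb ÷ 2.2 lb/kg = 14.54545 kg
Dose = 6 mcg/kg/min × 14.54545 kg = 87.27273 mcg/min
87.27273 mcg/min × 60 min/hr = 5236.364 mcg/hr
Concentration = 75 mg ÷ 490 mL = 0.1530612 mg/mL = 153.0612 mcg/mL
Rate = 5236.364 mcg/hr ÷ 153.0612 mcg/mL = 34.21091 mL/hr
Volume infused = 34.21091 mL/hr × 8.3 hr = 283.9505 mL
Volume remaining = 490 − 283.9505 = 206.0495 mL
Drug remaining = 206.0495 mL × 153.0612 mcg/mL = 31538.18 mcg = 31.53818 mg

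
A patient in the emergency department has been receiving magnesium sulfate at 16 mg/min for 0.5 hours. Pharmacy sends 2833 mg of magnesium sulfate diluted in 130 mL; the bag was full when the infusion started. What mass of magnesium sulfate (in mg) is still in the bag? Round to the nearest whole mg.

2353 mg

16 mg/min × 60 min/hr = 960 mg/hr
Concentration = 2833 mg ÷ 130 mL = 21.79231 mg/mL
Rate = 960 mg/hr ÷ 21.79231 mg/mL = 44.05224 mL/hr
Volume infused = 44.05224 mL/hr × 0.5 hr = 22.02612 mL
Volume remaining = 130 − 22.02612 = 107.9739 mL
Drug remaining = 107.9739 mL × 21.79231 mg/mL = 2353 mg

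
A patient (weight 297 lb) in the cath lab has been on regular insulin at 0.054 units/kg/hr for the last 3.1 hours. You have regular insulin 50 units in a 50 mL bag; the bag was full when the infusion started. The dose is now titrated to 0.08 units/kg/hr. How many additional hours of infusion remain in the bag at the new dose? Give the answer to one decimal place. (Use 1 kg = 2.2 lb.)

Initial rate:
Weight = 297 lb ÷ 2.2 lb/kg = 135 kg
Dose = 0.054 units/kg/hr × 135 kg = 7.29 units/hr
Concentration = 50 units ÷ 50 mL = 1 units/mL
Rate = 7.29 units/hr ÷ 1 units/mL = 7.29 mL/hr
Volume infused so far = 7.29 mL/hr × 3.1 hr = 22.599 mL
Volume remaining = 50 − 22.599 = 27.401 mL
New rate:
Dose = 0.08 units/kg/hr × 135 kg = 10.8 units/hr
Rate = 10.8 units/hr ÷ 1 units/mL = 10.8 mL/hr
Time remaining = 27.401 mL ÷ 10.8 mL/hr = 2.53713 hr

2.5 hours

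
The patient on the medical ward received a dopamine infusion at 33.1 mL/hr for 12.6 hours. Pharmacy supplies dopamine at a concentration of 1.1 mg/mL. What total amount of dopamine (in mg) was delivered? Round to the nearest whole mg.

Concentration = 1.1 mg/mL = 1100 mcg/mL
Drug rate = 33.1 mL/hr × 1100 mcg/mL = 36410 mcg/hr
Total = 36410 mcg/hr × 12.6 hr = 458766 mcg = 458.766 mg

459 mg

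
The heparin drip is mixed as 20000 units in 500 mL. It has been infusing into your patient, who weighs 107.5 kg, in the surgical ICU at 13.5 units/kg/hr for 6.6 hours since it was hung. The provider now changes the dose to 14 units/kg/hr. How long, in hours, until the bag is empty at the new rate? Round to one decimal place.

6.9 hours

Initial rate:
Dose = 13.5 units/kg/hr × 107.5 kg = 1451.25 units/hr
Concentration = 20000 units ÷ 500 mL = 40 units/mL
Rate = 1451.25 units/hr ÷ 40 units/mL = 36.28125 mL/hr
Volume infused so far = 36.28125 mL/hr × 6.6 hr = 239.4562 mL
Volume remaining = 500 − 239.4562 = 260.5438 mL
New rate:
Dose = 14 units/kg/hr × 107.5 kg = 1505 units/hr
Rate = 1505 units/hr ÷ 40 units/mL = 37.625 mL/hr
Time remaining = 260.5438 mL ÷ 37.625 mL/hr = 6.924751 hr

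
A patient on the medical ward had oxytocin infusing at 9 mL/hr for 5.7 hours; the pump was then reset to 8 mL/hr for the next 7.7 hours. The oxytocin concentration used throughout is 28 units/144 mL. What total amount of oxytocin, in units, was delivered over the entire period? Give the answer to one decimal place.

Concentration = 28 units ÷ 144 mL = 0.1944444 units/mL
Stage 1: 9 mL/hr × 5.7 hr = 51.3 mL → 51.3 mL × 0.1944444 units/mL = 9.975 units
Stage 2: 8 mL/hr × 7.7 hr = 61.6 mL → 61.6 mL × 0.1944444 units/mL = 11.97778 units
Total = 9.975 + 11.97778 = 21.95278 units

22.0 units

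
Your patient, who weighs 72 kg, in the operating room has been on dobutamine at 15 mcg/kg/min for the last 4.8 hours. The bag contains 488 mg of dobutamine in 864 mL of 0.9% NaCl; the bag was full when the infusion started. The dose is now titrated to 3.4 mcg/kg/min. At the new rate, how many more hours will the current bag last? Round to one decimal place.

Initial rate:
Dose = 15 mcg/kg/min × 72 kg = 1080 mcg/min
1080 mcg/min × 60 min/hr = 64800 mcg/hr
Concentration = 488 mg ÷ 864 mL = 0.5648148 mg/mL = 564.8148 mcg/mL
Rate = 64800 mcg/hr ÷ 564.8148 mcg/mL = 114.7279 mL/hr
Volume infused so far = 114.7279 mL/hr × 4.8 hr = 550.6938 mL
Volume remaining = 864 − 550.6938 = 313.3062 mL
New rate:
Dose = 3.4 mcg/kg/min × 72 kg = 244.8 mcg/min
244.8 mcg/min × 60 min/hr = 14688 mcg/hr
Rate = 14688 mcg/hr ÷ 564.8148 mcg/mL = 26.00498 mL/hr
Time remaining = 313.3062 mL ÷ 26.00498 mL/hr = 12.04793 hr

12.0 hours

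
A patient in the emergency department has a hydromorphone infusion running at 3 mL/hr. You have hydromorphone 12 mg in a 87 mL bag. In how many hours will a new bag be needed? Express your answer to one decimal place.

Duration = 87 mL ÷ 3 mL/hr = 29 hr

29.0 hours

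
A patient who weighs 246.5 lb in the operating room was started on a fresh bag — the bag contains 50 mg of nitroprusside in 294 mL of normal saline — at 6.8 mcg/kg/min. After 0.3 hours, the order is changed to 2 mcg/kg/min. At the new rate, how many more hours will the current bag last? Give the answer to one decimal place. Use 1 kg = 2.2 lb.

Initial rate:
Weight = 246.5 lb ÷ 2.2 lb/kg = 112.0455 kg
Dose = 6.8 mcg/kg/min × 112.0455 kg = 761.9091 mcg/min
761.9091 mcg/min × 60 min/hr = 45714.55 mcg/hr
Concentration = 50 mg ÷ 294 mL = 0.170068 mg/mL = 170.068 mcg/mL
Rate = 45714.55 mcg/hr ÷ 170.068 mcg/mL = 268.8015 mL/hr
Volume infused so far = 268.8015 mL/hr × 0.3 hr = 80.64046 mL
Volume remaining = 294 − 80.64046 = 213.3595 mL
New rate:
Dose = 2 mcg/kg/min × 112.0455 kg = 224.0909 mcg/min
224.0909 mcg/min × 60 min/hr = 13445.45 mcg/hr
Rate = 13445.45 mcg/hr ÷ 170.068 mcg/mL = 79.05927 mL/hr
Time remaining = 213.3595 mL ÷ 79.05927 mL/hr = 2.698729 hr

2.7 hours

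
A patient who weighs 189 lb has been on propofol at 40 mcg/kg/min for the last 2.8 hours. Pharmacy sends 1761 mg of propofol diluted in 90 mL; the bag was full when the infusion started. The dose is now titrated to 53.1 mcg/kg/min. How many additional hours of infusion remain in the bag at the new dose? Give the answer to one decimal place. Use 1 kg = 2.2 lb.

4.3 hours

Initial rate:
Weight = 189 lb ÷ 2.2 lb/kg = 85.90909 kg
Dose = 40 mcg/kg/min × 85.90909 kg = 3436.364 mcg/min
3436.364 mcg/min × 60 min/hr = 206181.8 mcg/hr
Concentration = 1761 mg ÷ 90 mL = 19.56667 mg/mL = 19566.67 mcg/mL
Rate = 206181.8 mcg/hr ÷ 19566.67 mcg/mL = 10.5374 mL/hr
Volume infused so far = 10.5374 mL/hr × 2.8 hr = 29.50472 mL
Volume remaining = 90 − 29.50472 = 60.49528 mL
New rate:
Dose = 53.1 mcg/kg/min × 85.90909 kg = 4561.773 mcg/min
4561.773 mcg/min × 60 min/hr = 273706.4 mcg/hr
Rate = 273706.4 mcg/hr ÷ 19566.67 mcg/mL = 13.9884 mL/hr
Time remaining = 60.49528 mL ÷ 13.9884 mL/hr = 4.324674 hr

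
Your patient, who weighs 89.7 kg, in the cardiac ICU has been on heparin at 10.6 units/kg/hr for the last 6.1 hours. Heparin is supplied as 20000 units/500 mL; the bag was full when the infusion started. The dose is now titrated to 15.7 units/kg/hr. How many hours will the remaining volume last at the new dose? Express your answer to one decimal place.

Initial rate:
Dose = 10.6 units/kg/hr × 89.7 kg = 950.82 units/hr
Concentration = 20000 units ÷ 500 mL = 40 units/mL
Rate = 950.82 units/hr ÷ 40 units/mL = 23.7705 mL/hr
Volume infused so far = 23.7705 mL/hr × 6.1 hr = 145.0001 mL
Volume remaining = 500 − 145.0001 = 355 mL
New rate:
Dose = 15.7 units/kg/hr × 89.7 kg = 1408.29 units/hr
Rate = 1408.29 units/hr ÷ 40 units/mL = 35.20725 mL/hr
Time remaining = 355 mL ÷ 35.20725 mL/hr = 10.08315 hr

10.1 hours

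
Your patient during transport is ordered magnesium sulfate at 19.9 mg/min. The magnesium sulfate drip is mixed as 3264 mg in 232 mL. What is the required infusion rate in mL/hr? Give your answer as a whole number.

19.9 mg/min × 60 min/hr = 1194 mg/hr
Concentration = 3264 mg ÷ 232 mL = 14.06897 mg/mL
Rate = 1194 mg/hr ÷ 14.06897 mg/mL = 84.86765 mL/hr

85 mL/hr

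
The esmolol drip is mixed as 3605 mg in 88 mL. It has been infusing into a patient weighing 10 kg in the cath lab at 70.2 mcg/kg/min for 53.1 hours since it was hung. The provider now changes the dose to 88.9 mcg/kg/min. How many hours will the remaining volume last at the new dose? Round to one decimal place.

25.7 hours

Initial rate:
Dose = 70.2 mcg/kg/min × 10 kg = 702 mcg/min
702 mcg/min × 60 min/hr = 42120 mcg/hr
Concentration = 3605 mg ÷ 88 mL = 40.96591 mg/mL = 40965.91 mcg/mL
Rate = 42120 mcg/hr ÷ 40965.91 mcg/mL = 1.028172 mL/hr
Volume infused so far = 1.028172 mL/hr × 53.1 hr = 54.59593 mL
Volume remaining = 88 − 54.59593 = 33.40407 mL
New rate:
Dose = 88.9 mcg/kg/min × 10 kg = 889 mcg/min
889 mcg/min × 60 min/hr = 53340 mcg/hr
Rate = 53340 mcg/hr ÷ 40965.91 mcg/mL = 1.302058 mL/hr
Time remaining = 33.40407 mL ÷ 1.302058 mL/hr = 25.65482 hr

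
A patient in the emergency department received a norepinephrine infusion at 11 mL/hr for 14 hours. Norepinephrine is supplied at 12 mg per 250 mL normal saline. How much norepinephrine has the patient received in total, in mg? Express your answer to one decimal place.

Concentration = 12 mg ÷ 250 mL = 0.048 mg/mL = 48 mcg/mL
Drug rate = 11 mL/hr × 48 mcg/mL = 528 mcg/hr
Total = 528 mcg/hr × 14 hr = 7392 mcg = 7.392 mg

7.4 mg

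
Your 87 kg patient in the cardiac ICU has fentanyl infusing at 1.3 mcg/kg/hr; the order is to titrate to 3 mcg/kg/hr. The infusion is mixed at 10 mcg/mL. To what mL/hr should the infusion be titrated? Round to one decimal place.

26.1 mL/hr

Dose = 3 mcg/kg/hr × 87 kg = 261 mcg/hr
Rate = 261 mcg/hr ÷ 10 mcg/mL = 26.1 mL/hr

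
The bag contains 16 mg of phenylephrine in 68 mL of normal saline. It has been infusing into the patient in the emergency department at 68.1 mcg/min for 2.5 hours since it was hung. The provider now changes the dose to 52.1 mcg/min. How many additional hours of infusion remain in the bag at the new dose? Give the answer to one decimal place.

1.9 hours

Initial rate:
68.1 mcg/min × 60 min/hr = 4086 mcg/hr
Concentration = 16 mg ÷ 68 mL = 0.2352941 mg/mL = 235.2941 mcg/mL
Rate = 4086 mcg/hr ÷ 235.2941 mcg/mL = 17.3655 mL/hr
Volume infused so far = 17.3655 mL/hr × 2.5 hr = 43.41375 mL
Volume remaining = 68 − 43.41375 = 24.58625 mL
New rate:
52.1 mcg/min × 60 min/hr = 3126 mcg/hr
Rate = 3126 mcg/hr ÷ 235.2941 mcg/mL = 13.2855 mL/hr
Time remaining = 24.58625 mL ÷ 13.2855 mL/hr = 1.850608 hr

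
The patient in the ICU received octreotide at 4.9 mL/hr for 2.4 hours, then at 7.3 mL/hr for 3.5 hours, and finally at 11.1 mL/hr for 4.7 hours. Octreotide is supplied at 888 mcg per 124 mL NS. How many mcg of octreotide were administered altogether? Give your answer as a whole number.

641 mcg

Concentration = 888 mcg ÷ 124 mL = 7.16129 mcg/mL
Stage 1: 4.9 mL/hr × 2.4 hr = 11.76 mL → 11.76 mL × 7.16129 mcg/mL = 84.21677 mcg
Stage 2: 7.3 mL/hr × 3.5 hr = 25.55 mL → 25.55 mL × 7.16129 mcg/mL = 182.971 mcg
Stage 3: 11.1 mL/hr × 4.7 hr = 52.17 mL → 52.17 mL × 7.16129 mcg/mL = 373.6045 mcg
Total = 84.21677 + 182.971 + 373.6045 = 640.7923 mcg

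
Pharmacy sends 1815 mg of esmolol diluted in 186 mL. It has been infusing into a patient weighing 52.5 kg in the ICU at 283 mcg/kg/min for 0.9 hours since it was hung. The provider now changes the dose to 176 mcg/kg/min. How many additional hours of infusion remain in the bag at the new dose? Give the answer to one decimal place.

1.8 hours

Initial rate:
Dose = 283 mcg/kg/min × 52.5 kg = 14857.5 mcg/min
14857.5 mcg/min × 60 min/hr = 891450 mcg/hr
Concentration = 1815 mg ÷ 186 mL = 9.758065 mg/mL = 9758.065 mcg/mL
Rate = 891450 mcg/hr ÷ 9758.065 mcg/mL = 91.35521 mL/hr
Volume infused so far = 91.35521 mL/hr × 0.9 hr = 82.21969 mL
Volume remaining = 186 − 82.21969 = 103.7803 mL
New rate:
Dose = 176 mcg/kg/min × 52.5 kg = 9240 mcg/min
9240 mcg/min × 60 min/hr = 554400 mcg/hr
Rate = 554400 mcg/hr ÷ 9758.065 mcg/mL = 56.81455 mL/hr
Time remaining = 103.7803 mL ÷ 56.81455 mL/hr = 1.82665 hr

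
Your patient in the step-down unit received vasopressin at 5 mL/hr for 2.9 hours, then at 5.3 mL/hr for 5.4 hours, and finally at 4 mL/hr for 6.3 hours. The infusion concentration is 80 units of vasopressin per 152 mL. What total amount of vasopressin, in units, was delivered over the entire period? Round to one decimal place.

Concentration = 80 units ÷ 152 mL = 0.5263158 units/mL
Stage 1: 5 mL/hr × 2.9 hr = 14.5 mL → 14.5 mL × 0.5263158 units/mL = 7.631579 units
Stage 2: 5.3 mL/hr × 5.4 hr = 28.62 mL → 28.62 mL × 0.5263158 units/mL = 15.06316 units
Stage 3: 4 mL/hr × 6.3 hr = 25.2 mL → 25.2 mL × 0.5263158 units/mL = 13.26316 units
Total = 7.631579 + 15.06316 + 13.26316 = 35.95789 units

36.0 units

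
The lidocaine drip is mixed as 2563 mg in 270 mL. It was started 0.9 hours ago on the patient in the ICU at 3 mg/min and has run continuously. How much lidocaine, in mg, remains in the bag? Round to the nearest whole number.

3 mg/min × 60 min/hr = 180 mg/hr
Concentration = 2563 mg ÷ 270 mL = 9.492593 mg/mL
Rate = 180 mg/hr ÷ 9.492593 mg/mL = 18.96215 mL/hr
Volume infused = 18.96215 mL/hr × 0.9 hr = 17.06594 mL
Volume remaining = 270 − 17.06594 = 252.9341 mL
Drug remaining = 252.9341 mL × 9.492593 mg/mL = 2401 mg

2401 mg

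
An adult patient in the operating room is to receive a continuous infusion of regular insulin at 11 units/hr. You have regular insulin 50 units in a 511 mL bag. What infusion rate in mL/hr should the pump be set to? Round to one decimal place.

Concentration = 50 units ÷ 511 mL = 0.09784736 units/mL
Rate = 11 units/hr ÷ 0.09784736 units/mL = 112.42 mL/hr

112.4 mL/hr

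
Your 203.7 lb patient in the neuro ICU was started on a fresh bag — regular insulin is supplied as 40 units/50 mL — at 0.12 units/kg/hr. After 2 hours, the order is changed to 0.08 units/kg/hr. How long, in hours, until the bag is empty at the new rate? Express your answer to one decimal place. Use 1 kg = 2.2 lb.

2.4 hours

Initial rate:
Weight = 203.7 lb ÷ 2.2 lb/kg = 92.59091 kg
Dose = 0.12 units/kg/hr × 92.59091 kg = 11.11091 units/hr
Concentration = 40 units ÷ 50 mL = 0.8 units/mL
Rate = 11.11091 units/hr ÷ 0.8 units/mL = 13.88864 mL/hr
Volume infused so far = 13.88864 mL/hr × 2 hr = 27.77727 mL
Volume remaining = 50 − 27.77727 = 22.22273 mL
New rate:
Dose = 0.08 units/kg/hr × 92.59091 kg = 7.407273 units/hr
Rate = 7.407273 units/hr ÷ 0.8 units/mL = 9.259091 mL/hr
Time remaining = 22.22273 mL ÷ 9.259091 mL/hr = 2.400098 hr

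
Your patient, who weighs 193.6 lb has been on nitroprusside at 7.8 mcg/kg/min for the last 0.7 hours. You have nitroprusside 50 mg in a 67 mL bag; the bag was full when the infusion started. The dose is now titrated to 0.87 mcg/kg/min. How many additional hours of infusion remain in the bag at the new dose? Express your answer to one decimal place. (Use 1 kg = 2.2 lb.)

4.6 hours

Initial rate:
Weight = 193.6 lb ÷ 2.2 lb/kg = 88 kg
Dose = 7.8 mcg/kg/min × 88 kg = 686.4 mcg/min
686.4 mcg/min × 60 min/hr = 41184 mcg/hr
Concentration = 50 mg ÷ 67 mL = 0.7462687 mg/mL = 746.2687 mcg/mL
Rate = 41184 mcg/hr ÷ 746.2687 mcg/mL = 55.18656 mL/hr
Volume infused so far = 55.18656 mL/hr × 0.7 hr = 38.63059 mL
Volume remaining = 67 − 38.63059 = 28.36941 mL
New rate:
Dose = 0.87 mcg/kg/min × 88 kg = 76.56 mcg/min
76.56 mcg/min × 60 min/hr = 4593.6 mcg/hr
Rate = 4593.6 mcg/hr ÷ 746.2687 mcg/mL = 6.155424 mL/hr
Time remaining = 28.36941 mL ÷ 6.155424 mL/hr = 4.608847 hr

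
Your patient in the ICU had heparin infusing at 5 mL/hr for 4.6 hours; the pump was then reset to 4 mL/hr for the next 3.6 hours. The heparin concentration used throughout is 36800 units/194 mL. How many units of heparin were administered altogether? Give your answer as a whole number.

Concentration = 36800 units ÷ 194 mL = 189.6907 units/mL
Stage 1: 5 mL/hr × 4.6 hr = 23 mL → 23 mL × 189.6907 units/mL = 4362.887 units
Stage 2: 4 mL/hr × 3.6 hr = 14.4 mL → 14.4 mL × 189.6907 units/mL = 2731.546 units
Total = 4362.887 + 2731.546 = 7094.433 units

7094 units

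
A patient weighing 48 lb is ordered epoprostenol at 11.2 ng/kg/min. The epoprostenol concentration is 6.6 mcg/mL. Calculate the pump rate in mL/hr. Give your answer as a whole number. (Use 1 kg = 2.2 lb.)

Weight = 48 lb ÷ 2.2 lb/kg = 21.81818 kg
Dose = 11.2 ng/kg/min × 21.81818 kg = 244.3636 ng/min
244.3636 ng/min × 60 min/hr = 14661.82 ng/hr
Concentration = 6.6 mcg/mL = 6600 ng/mL
Rate = 14661.82 ng/hr ÷ 6600 ng/mL = 2.221488 mL/hr

2 mL/hr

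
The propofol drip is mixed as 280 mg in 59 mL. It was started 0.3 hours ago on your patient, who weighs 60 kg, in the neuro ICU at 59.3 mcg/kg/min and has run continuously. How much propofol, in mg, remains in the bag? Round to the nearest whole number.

Dose = 59.3 mcg/kg/min × 60 kg = 3558 mcg/min
3558 mcg/min × 60 min/hr = 213480 mcg/hr
Concentration = 280 mg ÷ 59 mL = 4.745763 mg/mL = 4745.763 mcg/mL
Rate = 213480 mcg/hr ÷ 4745.763 mcg/mL = 44.98329 mL/hr
Volume infused = 44.98329 mL/hr × 0.3 hr = 13.49499 mL
Volume remaining = 59 − 13.49499 = 45.50501 mL
Drug remaining = 45.50501 mL × 4745.763 mcg/mL = 215956 mcg = 215.956 mg

216 mg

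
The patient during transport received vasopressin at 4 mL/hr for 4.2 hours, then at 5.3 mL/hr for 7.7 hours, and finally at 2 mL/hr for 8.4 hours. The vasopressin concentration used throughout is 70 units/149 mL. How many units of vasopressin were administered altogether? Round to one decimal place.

35.0 units

Concentration = 70 units ÷ 149 mL = 0.4697987 units/mL
Stage 1: 4 mL/hr × 4.2 hr = 16.8 mL → 16.8 mL × 0.4697987 units/mL = 7.892617 units
Stage 2: 5.3 mL/hr × 7.7 hr = 40.81 mL → 40.81 mL × 0.4697987 units/mL = 19.17248 units
Stage 3: 2 mL/hr × 8.4 hr = 16.8 mL → 16.8 mL × 0.4697987 units/mL = 7.892617 units
Total = 7.892617 + 19.17248 + 7.892617 = 34.95772 units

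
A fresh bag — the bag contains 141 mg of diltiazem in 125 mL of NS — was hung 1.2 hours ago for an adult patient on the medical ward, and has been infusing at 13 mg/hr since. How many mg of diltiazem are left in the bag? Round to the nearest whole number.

125 mg

Concentration = 141 mg ÷ 125 mL = 1.128 mg/mL
Rate = 13 mg/hr ÷ 1.128 mg/mL = 11.52482 mL/hr
Volume infused = 11.52482 mL/hr × 1.2 hr = 13.82979 mL
Volume remaining = 125 − 13.82979 = 111.1702 mL
Drug remaining = 111.1702 mL × 1.128 mg/mL = 125.4 mg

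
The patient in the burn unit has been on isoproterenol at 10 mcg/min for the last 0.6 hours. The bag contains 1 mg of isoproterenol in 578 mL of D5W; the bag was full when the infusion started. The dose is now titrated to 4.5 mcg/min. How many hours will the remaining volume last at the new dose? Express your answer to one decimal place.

Initial rate:
10 mcg/min × 60 min/hr = 600 mcg/hr
Concentration = 1 mg ÷ 578 mL = 0.001730104 mg/mL = 1.730104 mcg/mL
Rate = 600 mcg/hr ÷ 1.730104 mcg/mL = 346.8 mL/hr
Volume infused so far = 346.8 mL/hr × 0.6 hr = 208.08 mL
Volume remaining = 578 − 208.08 = 369.92 mL
New rate:
4.5 mcg/min × 60 min/hr = 270 mcg/hr
Rate = 270 mcg/hr ÷ 1.730104 mcg/mL = 156.06 mL/hr
Time remaining = 369.92 mL ÷ 156.06 mL/hr = 2.37037 hr

2.4 hours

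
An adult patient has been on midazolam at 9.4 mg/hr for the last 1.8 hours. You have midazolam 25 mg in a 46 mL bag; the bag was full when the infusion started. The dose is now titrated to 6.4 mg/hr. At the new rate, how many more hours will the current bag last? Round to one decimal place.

1.3 hours

Initial rate:
Concentration = 25 mg ÷ 46 mL = 0.5434783 mg/mL
Rate = 9.4 mg/hr ÷ 0.5434783 mg/mL = 17.296 mL/hr
Volume infused so far = 17.296 mL/hr × 1.8 hr = 31.1328 mL
Volume remaining = 46 − 31.1328 = 14.8672 mL
New rate:
Rate = 6.4 mg/hr ÷ 0.5434783 mg/mL = 11.776 mL/hr
Time remaining = 14.8672 mL ÷ 11.776 mL/hr = 1.2625 hr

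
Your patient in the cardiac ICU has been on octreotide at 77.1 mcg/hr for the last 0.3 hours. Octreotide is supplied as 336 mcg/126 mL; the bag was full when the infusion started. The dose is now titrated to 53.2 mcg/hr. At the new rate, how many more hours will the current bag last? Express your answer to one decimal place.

5.9 hours

Initial rate:
Concentration = 336 mcg ÷ 126 mL = 2.666667 mcg/mL
Rate = 77.1 mcg/hr ÷ 2.666667 mcg/mL = 28.9125 mL/hr
Volume infused so far = 28.9125 mL/hr × 0.3 hr = 8.67375 mL
Volume remaining = 126 − 8.67375 = 117.3263 mL
New rate:
Rate = 53.2 mcg/hr ÷ 2.666667 mcg/mL = 19.95 mL/hr
Time remaining = 117.3263 mL ÷ 19.95 mL/hr = 5.881015 hr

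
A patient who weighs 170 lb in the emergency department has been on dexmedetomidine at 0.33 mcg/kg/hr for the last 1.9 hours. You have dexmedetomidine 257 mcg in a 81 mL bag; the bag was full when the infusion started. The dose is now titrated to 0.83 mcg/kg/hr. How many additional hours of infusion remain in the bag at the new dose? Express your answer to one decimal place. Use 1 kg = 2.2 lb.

3.3 hours

Initial rate:
Weight = 170 lb ÷ 2.2 lb/kg = 77.27273 kg
Dose = 0.33 mcg/kg/hr × 77.27273 kg = 25.5 mcg/hr
Concentration = 257 mcg ÷ 81 mL = 3.17284 mcg/mL
Rate = 25.5 mcg/hr ÷ 3.17284 mcg/mL = 8.036965 mL/hr
Volume infused so far = 8.036965 mL/hr × 1.9 hr = 15.27023 mL
Volume remaining = 81 − 15.27023 = 65.72977 mL
New rate:
Dose = 0.83 mcg/kg/hr × 77.27273 kg = 64.13636 mcg/hr
Rate = 64.13636 mcg/hr ÷ 3.17284 mcg/mL = 20.21418 mL/hr
Time remaining = 65.72977 mL ÷ 20.21418 mL/hr = 3.251665 hr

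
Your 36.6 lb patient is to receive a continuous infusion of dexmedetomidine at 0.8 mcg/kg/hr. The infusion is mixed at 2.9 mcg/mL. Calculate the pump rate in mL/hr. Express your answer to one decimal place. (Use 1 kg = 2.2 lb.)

Weight = 36.6 lb ÷ 2.2 lb/kg = 16.63636 kg
Dose = 0.8 mcg/kg/hr × 16.63636 kg = 13.30909 mcg/hr
Rate = 13.30909 mcg/hr ÷ 2.9 mcg/mL = 4.589342 mL/hr

4.6 mL/hr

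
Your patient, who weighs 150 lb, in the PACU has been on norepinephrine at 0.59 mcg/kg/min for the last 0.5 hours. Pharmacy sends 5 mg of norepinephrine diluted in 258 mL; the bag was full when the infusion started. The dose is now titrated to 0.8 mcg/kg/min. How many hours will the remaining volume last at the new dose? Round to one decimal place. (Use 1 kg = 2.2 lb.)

1.2 hours

Initial rate:
Weight = 150 lb ÷ 2.2 lb/kg = 68.18182 kg
Dose = 0.59 mcg/kg/min × 68.18182 kg = 40.22727 mcg/min
40.22727 mcg/min × 60 min/hr = 2413.636 mcg/hr
Concentration = 5 mg ÷ 258 mL = 0.01937984 mg/mL = 19.37984 mcg/mL
Rate = 2413.636 mcg/hr ÷ 19.37984 mcg/mL = 124.5436 mL/hr
Volume infused so far = 124.5436 mL/hr × 0.5 hr = 62.27182 mL
Volume remaining = 258 − 62.27182 = 195.7282 mL
New rate:
Dose = 0.8 mcg/kg/min × 68.18182 kg = 54.54545 mcg/min
54.54545 mcg/min × 60 min/hr = 3272.727 mcg/hr
Rate = 3272.727 mcg/hr ÷ 19.37984 mcg/mL = 168.8727 mL/hr
Time remaining = 195.7282 mL ÷ 168.8727 mL/hr = 1.159028 hr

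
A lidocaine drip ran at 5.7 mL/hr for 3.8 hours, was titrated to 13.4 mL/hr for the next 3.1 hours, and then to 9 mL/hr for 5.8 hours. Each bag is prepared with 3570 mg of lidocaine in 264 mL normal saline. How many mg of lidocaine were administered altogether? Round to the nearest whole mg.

1561 mg

Concentration = 3570 mg ÷ 264 mL = 13.52273 mg/mL
Stage 1: 5.7 mL/hr × 3.8 hr = 21.66 mL → 21.66 mL × 13.52273 mg/mL = 292.9023 mg
Stage 2: 13.4 mL/hr × 3.1 hr = 41.54 mL → 41.54 mL × 13.52273 mg/mL = 561.7341 mg
Stage 3: 9 mL/hr × 5.8 hr = 52.2 mL → 52.2 mL × 13.52273 mg/mL = 705.8864 mg
Total = 292.9023 + 561.7341 + 705.8864 = 1560.523 mg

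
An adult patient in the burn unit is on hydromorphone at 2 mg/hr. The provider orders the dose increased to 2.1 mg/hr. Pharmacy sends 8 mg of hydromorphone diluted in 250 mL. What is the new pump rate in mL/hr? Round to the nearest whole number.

66 mL/hr

Concentration = 8 mg ÷ 250 mL = 0.032 mg/mL
Rate = 2.1 mg/hr ÷ 0.032 mg/mL = 65.625 mL/hr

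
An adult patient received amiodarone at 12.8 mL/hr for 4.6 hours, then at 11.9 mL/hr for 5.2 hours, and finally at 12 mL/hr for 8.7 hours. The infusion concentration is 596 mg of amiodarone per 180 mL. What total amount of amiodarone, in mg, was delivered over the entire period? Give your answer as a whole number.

Concentration = 596 mg ÷ 180 mL = 3.311111 mg/mL
Stage 1: 12.8 mL/hr × 4.6 hr = 58.88 mL → 58.88 mL × 3.311111 mg/mL = 194.9582 mg
Stage 2: 11.9 mL/hr × 5.2 hr = 61.88 mL → 61.88 mL × 3.311111 mg/mL = 204.8916 mg
Stage 3: 12 mL/hr × 8.7 hr = 104.4 mL → 104.4 mL × 3.311111 mg/mL = 345.68 mg
Total = 194.9582 + 204.8916 + 345.68 = 745.5298 mg

746 mg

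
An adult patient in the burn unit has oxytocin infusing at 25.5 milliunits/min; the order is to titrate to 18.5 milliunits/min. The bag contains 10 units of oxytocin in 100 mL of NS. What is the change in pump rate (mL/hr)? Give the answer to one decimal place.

At the current dose:
25.5 milliunits/min × 60 min/hr = 1530 milliunits/hr
Concentration = 10 units ÷ 100 mL = 0.1 units/mL = 100 milliunits/mL
Rate = 1530 milliunits/hr ÷ 100 milliunits/mL = 15.3 mL/hr
At the new dose:
18.5 milliunits/min × 60 min/hr = 1110 milliunits/hr
Rate = 1110 milliunits/hr ÷ 100 milliunits/mL = 11.1 mL/hr
Change = 11.1 − 15.3 = -4.2 mL/hr → 4.2 mL/hr decrease

4.2 mL/hr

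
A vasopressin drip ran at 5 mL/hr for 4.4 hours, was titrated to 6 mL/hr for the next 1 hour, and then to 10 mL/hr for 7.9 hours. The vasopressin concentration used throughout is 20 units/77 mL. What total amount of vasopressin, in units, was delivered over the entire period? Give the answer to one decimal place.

27.8 units

Concentration = 20 units ÷ 77 mL = 0.2597403 units/mL
Stage 1: 5 mL/hr × 4.4 hr = 22 mL → 22 mL × 0.2597403 units/mL = 5.714286 units
Stage 2: 6 mL/hr × 1 hr = 6 mL → 6 mL × 0.2597403 units/mL = 1.558442 units
Stage 3: 10 mL/hr × 7.9 hr = 79 mL → 79 mL × 0.2597403 units/mL = 20.51948 units
Total = 5.714286 + 1.558442 + 20.51948 = 27.79221 units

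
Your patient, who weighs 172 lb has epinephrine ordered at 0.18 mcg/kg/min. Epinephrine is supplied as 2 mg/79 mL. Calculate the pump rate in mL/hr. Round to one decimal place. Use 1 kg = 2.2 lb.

33.4 mL/hr

Weight = 172 lb ÷ 2.2 lb/kg = 78.18182 kg
Dose = 0.18 mcg/kg/min × 78.18182 kg = 14.07273 mcg/min
14.07273 mcg/min × 60 min/hr = 844.3636 mcg/hr
Concentration = 2 mg ÷ 79 mL = 0.02531646 mg/mL = 25.31646 mcg/mL
Rate = 844.3636 mcg/hr ÷ 25.31646 mcg/mL = 33.35236 mL/hr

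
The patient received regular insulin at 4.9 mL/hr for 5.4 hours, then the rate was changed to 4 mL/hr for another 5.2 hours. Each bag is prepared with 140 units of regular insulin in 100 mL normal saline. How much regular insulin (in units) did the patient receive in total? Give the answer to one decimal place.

Concentration = 140 units ÷ 100 mL = 1.4 units/mL
Stage 1: 4.9 mL/hr × 5.4 hr = 26.46 mL → 26.46 mL × 1.4 units/mL = 37.044 units
Stage 2: 4 mL/hr × 5.2 hr = 20.8 mL → 20.8 mL × 1.4 units/mL = 29.12 units
Total = 37.044 + 29.12 = 66.164 units

66.2 units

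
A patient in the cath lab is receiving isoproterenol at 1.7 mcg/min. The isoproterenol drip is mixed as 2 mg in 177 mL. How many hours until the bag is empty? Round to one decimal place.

19.6 hours

1.7 mcg/min × 60 min/hr = 102 mcg/hr
Concentration = 2 mg ÷ 177 mL = 0.01129944 mg/mL = 11.29944 mcg/mL
Rate = 102 mcg/hr ÷ 11.29944 mcg/mL = 9.027 mL/hr
Duration = 177 mL ÷ 9.027 mL/hr = 19.60784 hr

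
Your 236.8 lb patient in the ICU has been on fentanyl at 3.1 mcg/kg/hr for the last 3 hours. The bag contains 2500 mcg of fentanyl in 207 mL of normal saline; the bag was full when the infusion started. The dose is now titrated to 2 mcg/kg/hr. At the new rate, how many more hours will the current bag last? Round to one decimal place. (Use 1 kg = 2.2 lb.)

7.0 hours

Initial rate:
Weight = 236.8 lb ÷ 2.2 lb/kg = 107.6364 kg
Dose = 3.1 mcg/kg/hr × 107.6364 kg = 333.6727 mcg/hr
Concentration = 2500 mcg ÷ 207 mL = 12.07729 mcg/mL
Rate = 333.6727 mcg/hr ÷ 12.07729 mcg/mL = 27.6281 mL/hr
Volume infused so far = 27.6281 mL/hr × 3 hr = 82.88431 mL
Volume remaining = 207 − 82.88431 = 124.1157 mL
New rate:
Dose = 2 mcg/kg/hr × 107.6364 kg = 215.2727 mcg/hr
Rate = 215.2727 mcg/hr ÷ 12.07729 mcg/mL = 17.82458 mL/hr
Time remaining = 124.1157 mL ÷ 17.82458 mL/hr = 6.963176 hr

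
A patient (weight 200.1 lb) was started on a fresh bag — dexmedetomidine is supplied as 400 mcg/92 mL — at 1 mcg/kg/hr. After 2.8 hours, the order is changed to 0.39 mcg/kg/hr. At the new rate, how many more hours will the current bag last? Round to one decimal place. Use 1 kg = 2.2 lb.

4.1 hours

Initial rate:
Weight = 200.1 lb ÷ 2.2 lb/kg = 90.95455 kg
Dose = 1 mcg/kg/hr × 90.95455 kg = 90.95455 mcg/hr
Concentration = 400 mcg ÷ 92 mL = 4.347826 mcg/mL
Rate = 90.95455 mcg/hr ÷ 4.347826 mcg/mL = 20.91955 mL/hr
Volume infused so far = 20.91955 mL/hr × 2.8 hr = 58.57473 mL
Volume remaining = 92 − 58.57473 = 33.42527 mL
New rate:
Dose = 0.39 mcg/kg/hr × 90.95455 kg = 35.47227 mcg/hr
Rate = 35.47227 mcg/hr ÷ 4.347826 mcg/mL = 8.158623 mL/hr
Time remaining = 33.42527 mL ÷ 8.158623 mL/hr = 4.096926 hr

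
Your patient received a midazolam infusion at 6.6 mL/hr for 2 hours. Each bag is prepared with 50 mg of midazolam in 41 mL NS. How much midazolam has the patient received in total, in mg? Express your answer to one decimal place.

Concentration = 50 mg ÷ 41 mL = 1.219512 mg/mL
Drug rate = 6.6 mL/hr × 1.219512 mg/mL = 8.04878 mg/hr
Total = 8.04878 mg/hr × 2 hr = 16.09756 mg

16.1 mg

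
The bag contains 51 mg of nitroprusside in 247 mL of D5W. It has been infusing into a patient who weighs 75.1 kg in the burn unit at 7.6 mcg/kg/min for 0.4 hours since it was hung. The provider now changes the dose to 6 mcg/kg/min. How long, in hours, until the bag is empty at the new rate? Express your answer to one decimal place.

Initial rate:
Dose = 7.6 mcg/kg/min × 75.1 kg = 570.76 mcg/min
570.76 mcg/min × 60 min/hr = 34245.6 mcg/hr
Concentration = 51 mg ÷ 247 mL = 0.2064777 mg/mL = 206.4777 mcg/mL
Rate = 34245.6 mcg/hr ÷ 206.4777 mcg/mL = 165.8561 mL/hr
Volume infused so far = 165.8561 mL/hr × 0.4 hr = 66.34246 mL
Volume remaining = 247 − 66.34246 = 180.6575 mL
New rate:
Dose = 6 mcg/kg/min × 75.1 kg = 450.6 mcg/min
450.6 mcg/min × 60 min/hr = 27036 mcg/hr
Rate = 27036 mcg/hr ÷ 206.4777 mcg/mL = 130.9391 mL/hr
Time remaining = 180.6575 mL ÷ 130.9391 mL/hr = 1.379707 hr

1.4 hours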